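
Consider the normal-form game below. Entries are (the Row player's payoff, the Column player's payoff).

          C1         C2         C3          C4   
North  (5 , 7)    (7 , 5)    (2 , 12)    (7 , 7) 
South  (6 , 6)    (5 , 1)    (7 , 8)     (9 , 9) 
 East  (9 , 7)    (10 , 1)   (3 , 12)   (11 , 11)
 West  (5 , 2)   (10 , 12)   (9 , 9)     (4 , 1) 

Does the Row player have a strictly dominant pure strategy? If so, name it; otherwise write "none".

North fails to dominate South at C1 (5<6).
South fails to dominate North at C2 (5<7).
East fails to dominate South at C3 (3<7).
West fails to dominate North at C1 (5=5).
No single strategy dominates all the others.

none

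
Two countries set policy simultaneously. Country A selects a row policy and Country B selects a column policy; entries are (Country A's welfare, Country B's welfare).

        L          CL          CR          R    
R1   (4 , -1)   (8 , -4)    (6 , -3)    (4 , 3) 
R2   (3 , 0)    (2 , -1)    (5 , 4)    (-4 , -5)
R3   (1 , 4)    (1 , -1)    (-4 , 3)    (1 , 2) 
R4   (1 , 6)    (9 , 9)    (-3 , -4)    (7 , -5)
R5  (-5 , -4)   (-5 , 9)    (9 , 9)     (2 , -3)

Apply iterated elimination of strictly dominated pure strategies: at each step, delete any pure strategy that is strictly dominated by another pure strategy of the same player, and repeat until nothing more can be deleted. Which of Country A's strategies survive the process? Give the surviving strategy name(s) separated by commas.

Row R2 is eliminated: R1 beats it against every remaining column (L: 4>3, CL: 8>2, CR: 6>5, R: 4>-4).
For Country A, R1 strictly dominates R3 on the remaining columns (L: 4>1, CL: 8>1, CR: 6>-4, R: 4>1); eliminate R3.
Among the remaining strategies, none is strictly dominated by another pure strategy of the same player, so the elimination stops.
Surviving strategies — Country A: {R1, R4, R5}; Country B: {L, CL, CR, R}.

R1, R4, R5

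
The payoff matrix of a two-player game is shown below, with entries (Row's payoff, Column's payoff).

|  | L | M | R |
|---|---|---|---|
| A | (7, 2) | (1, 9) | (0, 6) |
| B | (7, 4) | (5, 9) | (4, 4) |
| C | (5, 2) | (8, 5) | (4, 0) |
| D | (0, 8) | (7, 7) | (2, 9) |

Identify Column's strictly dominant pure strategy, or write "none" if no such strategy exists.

none

L fails to dominate M at A (2<9).
M fails to dominate L at D (7<8).
R fails to dominate L at B (4=4).
No single strategy dominates all the others.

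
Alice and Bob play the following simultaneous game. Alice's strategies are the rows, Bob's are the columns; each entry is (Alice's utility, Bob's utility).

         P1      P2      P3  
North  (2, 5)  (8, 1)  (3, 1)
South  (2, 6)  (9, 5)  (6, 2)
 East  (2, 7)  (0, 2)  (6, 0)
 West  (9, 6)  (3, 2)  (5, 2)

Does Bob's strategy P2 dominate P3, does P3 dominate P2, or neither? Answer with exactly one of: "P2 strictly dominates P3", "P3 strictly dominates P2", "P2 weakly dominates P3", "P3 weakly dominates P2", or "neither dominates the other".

P2's payoffs vs P3's, by Alice's action — North: 1=1, South: 5>2, East: 2>0, West: 2=2.
P2 is at least as good everywhere and strictly better somewhere (tied only at North, West), so P2 weakly but not strictly dominates P3.

P2 weakly dominates P3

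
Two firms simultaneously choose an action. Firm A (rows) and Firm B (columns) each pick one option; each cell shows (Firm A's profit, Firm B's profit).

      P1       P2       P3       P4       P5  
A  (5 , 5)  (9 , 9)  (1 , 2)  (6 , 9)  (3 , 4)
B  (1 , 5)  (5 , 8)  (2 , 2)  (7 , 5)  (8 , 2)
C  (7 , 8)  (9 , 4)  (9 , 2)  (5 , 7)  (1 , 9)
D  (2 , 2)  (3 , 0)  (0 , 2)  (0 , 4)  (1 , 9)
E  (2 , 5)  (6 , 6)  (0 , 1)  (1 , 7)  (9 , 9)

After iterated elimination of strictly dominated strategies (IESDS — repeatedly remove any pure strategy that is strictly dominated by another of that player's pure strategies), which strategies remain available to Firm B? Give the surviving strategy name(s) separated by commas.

Firm A's strategy D is strictly dominated by A (P1: 5>2, P2: 9>3, P3: 1>0, P4: 6>0, P5: 3>1) and is removed.
Firm B's strategy P3 is strictly dominated by P1 (A: 5>2, B: 5>2, C: 8>2, E: 5>1) and is removed.
Among the remaining strategies, none is strictly dominated by another pure strategy of the same player, so the elimination stops.
Surviving strategies — Firm A: {A, B, C, E}; Firm B: {P1, P2, P4, P5}.

P1, P2, P4, P5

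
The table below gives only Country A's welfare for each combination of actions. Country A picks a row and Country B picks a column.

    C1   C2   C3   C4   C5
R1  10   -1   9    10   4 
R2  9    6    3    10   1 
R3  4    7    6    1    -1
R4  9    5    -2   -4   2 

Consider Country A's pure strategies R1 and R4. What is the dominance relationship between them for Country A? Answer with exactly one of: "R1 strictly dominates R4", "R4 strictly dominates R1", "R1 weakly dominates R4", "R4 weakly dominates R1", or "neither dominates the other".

R1's payoffs vs R4's, by Country B's action — C1: 10>9, C2: -1<5, C3: 9>-2, C4: 10>-4, C5: 4>2.
R1 does better at C1, C3, C4, C5 but worse at C2; neither strategy dominates the other.

neither dominates the other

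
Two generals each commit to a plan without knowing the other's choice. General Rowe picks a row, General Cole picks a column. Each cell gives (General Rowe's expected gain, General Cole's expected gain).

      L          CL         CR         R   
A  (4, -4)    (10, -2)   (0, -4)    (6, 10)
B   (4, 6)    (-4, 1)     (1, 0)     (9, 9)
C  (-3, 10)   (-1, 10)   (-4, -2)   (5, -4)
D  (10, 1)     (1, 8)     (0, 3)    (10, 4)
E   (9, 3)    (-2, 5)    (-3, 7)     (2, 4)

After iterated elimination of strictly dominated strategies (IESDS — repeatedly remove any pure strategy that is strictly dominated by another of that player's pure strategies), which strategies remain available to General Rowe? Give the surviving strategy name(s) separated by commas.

General Rowe's strategy C is strictly dominated by A (L: 4>-3, CL: 10>-1, CR: 0>-4, R: 6>5) and is removed.
Row E is eliminated: D beats it against every remaining column (L: 10>9, CL: 1>-2, CR: 0>-3, R: 10>2).
Column L is eliminated: R beats it against every remaining row (A: 10>-4, B: 9>6, D: 4>1).
For General Cole, CL strictly dominates CR on the remaining rows (A: -2>-4, B: 1>0, D: 8>3); eliminate CR.
General Rowe's strategy B is strictly dominated by D (CL: 1>-4, R: 10>9) and is removed.
Among the remaining strategies, none is strictly dominated by another pure strategy of the same player, so the elimination stops.
Surviving strategies — General Rowe: {A, D}; General Cole: {CL, R}.

A, D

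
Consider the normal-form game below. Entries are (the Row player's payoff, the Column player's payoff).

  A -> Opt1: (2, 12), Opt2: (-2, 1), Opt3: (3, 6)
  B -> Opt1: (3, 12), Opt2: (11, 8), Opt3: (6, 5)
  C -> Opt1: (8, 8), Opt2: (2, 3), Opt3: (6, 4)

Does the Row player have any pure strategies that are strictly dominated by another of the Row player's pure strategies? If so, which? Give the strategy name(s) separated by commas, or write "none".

A

A: dominated, since B does at least as well everywhere (Opt1: 3>2, Opt2: 11>-2, Opt3: 6>3).
B is not dominated — it holds its own against A at Opt1 (3>2); C at Opt2 (11>2).
Nothing dominates C: A at Opt1 (8>2); B at Opt1 (8>3).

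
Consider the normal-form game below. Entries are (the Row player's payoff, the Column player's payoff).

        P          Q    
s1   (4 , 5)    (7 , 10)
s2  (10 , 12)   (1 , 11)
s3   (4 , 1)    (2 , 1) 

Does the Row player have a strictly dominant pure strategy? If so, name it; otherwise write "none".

none

s1 fails to dominate s2 at P (4<10).
s2 fails to dominate s1 at Q (1<7).
s3 fails to dominate s1 at P (4=4).
No single strategy dominates all the others.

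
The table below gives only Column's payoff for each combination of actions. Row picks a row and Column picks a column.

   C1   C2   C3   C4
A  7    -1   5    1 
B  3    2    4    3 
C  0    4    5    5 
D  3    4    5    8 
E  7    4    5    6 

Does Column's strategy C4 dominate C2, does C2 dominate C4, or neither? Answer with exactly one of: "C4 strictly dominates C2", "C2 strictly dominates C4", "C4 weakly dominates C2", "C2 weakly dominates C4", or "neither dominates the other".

C4 strictly dominates C2

C4's payoffs vs C2's, by Row's action — A: 1>-1, B: 3>2, C: 5>4, D: 8>4, E: 6>4.
C4 gives a strictly higher payoff against each opponent action, so C4 strictly dominates C2.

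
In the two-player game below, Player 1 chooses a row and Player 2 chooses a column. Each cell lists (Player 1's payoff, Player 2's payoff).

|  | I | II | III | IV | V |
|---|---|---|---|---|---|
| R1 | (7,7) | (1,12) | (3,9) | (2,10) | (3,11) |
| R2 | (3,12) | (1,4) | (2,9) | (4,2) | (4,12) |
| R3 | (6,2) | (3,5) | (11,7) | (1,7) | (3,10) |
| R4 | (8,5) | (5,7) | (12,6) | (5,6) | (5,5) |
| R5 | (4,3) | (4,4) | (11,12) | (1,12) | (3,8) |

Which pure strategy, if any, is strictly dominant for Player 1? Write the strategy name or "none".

R4

R4 vs R1: I: 8>7, II: 5>1, III: 12>3, IV: 5>2, V: 5>3.
R4 vs R2: I: 8>3, II: 5>1, III: 12>2, IV: 5>4, V: 5>4.
R4 vs R3: I: 8>6, II: 5>3, III: 12>11, IV: 5>1, V: 5>3.
R4 vs R5: I: 8>4, II: 5>4, III: 12>11, IV: 5>1, V: 5>3.
R4 strictly beats every other strategy against every opponent action, so it is strictly dominant.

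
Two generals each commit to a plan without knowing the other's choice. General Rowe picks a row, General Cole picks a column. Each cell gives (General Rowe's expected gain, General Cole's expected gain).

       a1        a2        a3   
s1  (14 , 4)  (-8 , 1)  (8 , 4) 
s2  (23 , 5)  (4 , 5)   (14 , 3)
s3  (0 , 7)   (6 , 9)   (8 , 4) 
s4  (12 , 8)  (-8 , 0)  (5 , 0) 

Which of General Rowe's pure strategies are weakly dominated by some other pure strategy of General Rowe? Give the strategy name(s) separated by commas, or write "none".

s1 is weakly dominated by s2 (a1: 23>14, a2: 4>-8, a3: 14>8).
Nothing dominates s2: s1 at a1 (23>14); s3 at a1 (23>0); s4 at a1 (23>12).
Nothing dominates s3: s1 at a2 (6>-8); s2 at a2 (6>4); s4 at a2 (6>-8).
s4 is weakly dominated by s1 (a1: 14>12, a2: -8=-8, a3: 8>5).

s1, s4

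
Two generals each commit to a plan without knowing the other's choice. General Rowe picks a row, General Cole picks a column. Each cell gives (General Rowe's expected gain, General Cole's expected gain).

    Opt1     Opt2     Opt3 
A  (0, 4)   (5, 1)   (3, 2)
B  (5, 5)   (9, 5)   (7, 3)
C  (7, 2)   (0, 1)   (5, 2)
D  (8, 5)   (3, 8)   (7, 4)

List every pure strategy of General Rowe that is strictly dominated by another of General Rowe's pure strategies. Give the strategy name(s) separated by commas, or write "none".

B strictly dominates A — Opt1: 5>0, Opt2: 9>5, Opt3: 7>3.
B is not dominated — it holds its own against A at Opt1 (5>0); C at Opt2 (9>0); D at Opt2 (9>3).
C: dominated, since D does at least as well everywhere (Opt1: 8>7, Opt2: 3>0, Opt3: 7>5).
Nothing dominates D: A at Opt1 (8>0); B at Opt1 (8>5); C at Opt1 (8>7).

A, C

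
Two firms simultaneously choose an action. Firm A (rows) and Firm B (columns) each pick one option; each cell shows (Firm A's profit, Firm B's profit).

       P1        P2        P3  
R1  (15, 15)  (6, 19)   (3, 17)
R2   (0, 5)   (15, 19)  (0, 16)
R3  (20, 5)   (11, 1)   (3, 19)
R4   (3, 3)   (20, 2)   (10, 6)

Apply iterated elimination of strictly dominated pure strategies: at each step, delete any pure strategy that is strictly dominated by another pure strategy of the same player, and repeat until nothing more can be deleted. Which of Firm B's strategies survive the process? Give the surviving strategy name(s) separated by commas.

Firm A's strategy R2 is strictly dominated by R4 (P1: 3>0, P2: 20>15, P3: 10>0) and is removed.
For Firm B, P3 strictly dominates P1 on the remaining rows (R1: 17>15, R3: 19>5, R4: 6>3); eliminate P1.
For Firm A, R4 strictly dominates R1 on the remaining columns (P2: 20>6, P3: 10>3); eliminate R1.
For Firm A, R4 strictly dominates R3 on the remaining columns (P2: 20>11, P3: 10>3); eliminate R3.
Column P2 is eliminated: P3 beats it against every remaining row (R4: 6>2).
Among the remaining strategies, none is strictly dominated by another pure strategy of the same player, so the elimination stops.
Surviving strategies — Firm A: {R4}; Firm B: {P3}.

P3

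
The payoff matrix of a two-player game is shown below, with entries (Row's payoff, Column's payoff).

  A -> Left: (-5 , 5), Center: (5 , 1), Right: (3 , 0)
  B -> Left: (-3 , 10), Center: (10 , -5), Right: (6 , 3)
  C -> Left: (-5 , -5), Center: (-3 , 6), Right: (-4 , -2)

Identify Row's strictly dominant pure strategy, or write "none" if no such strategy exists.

B vs A: Left: -3>-5, Center: 10>5, Right: 6>3.
B vs C: Left: -3>-5, Center: 10>-3, Right: 6>-4.
B strictly beats every other strategy against every opponent action, so it is strictly dominant.

B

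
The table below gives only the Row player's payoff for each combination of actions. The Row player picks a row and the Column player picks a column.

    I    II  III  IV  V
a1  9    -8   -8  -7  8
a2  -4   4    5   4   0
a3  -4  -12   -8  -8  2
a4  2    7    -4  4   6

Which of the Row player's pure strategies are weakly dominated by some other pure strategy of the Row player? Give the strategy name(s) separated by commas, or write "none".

a3

Nothing dominates a1: a2 at I (9>-4); a3 at I (9>-4); a4 at I (9>2).
Nothing dominates a2: a1 at II (4>-8); a3 at II (4>-12); a4 at III (5>-4).
a1 weakly dominates a3 — I: 9>-4, II: -8>-12, III: -8=-8, IV: -7>-8, V: 8>2.
a4 is not dominated — it holds its own against a1 at II (7>-8); a2 at I (2>-4); a3 at I (2>-4).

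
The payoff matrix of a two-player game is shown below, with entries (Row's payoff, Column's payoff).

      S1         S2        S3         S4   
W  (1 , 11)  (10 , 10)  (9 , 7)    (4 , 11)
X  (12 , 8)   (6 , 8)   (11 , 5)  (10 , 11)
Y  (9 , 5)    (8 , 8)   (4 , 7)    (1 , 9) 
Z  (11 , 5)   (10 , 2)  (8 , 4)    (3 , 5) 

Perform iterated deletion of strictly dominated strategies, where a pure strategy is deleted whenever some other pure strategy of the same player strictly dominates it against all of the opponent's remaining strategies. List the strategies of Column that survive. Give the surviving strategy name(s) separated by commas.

S4

For Row, Z strictly dominates Y on the remaining columns (S1: 11>9, S2: 10>8, S3: 8>4, S4: 3>1); eliminate Y.
Column's strategy S2 is strictly dominated by S4 (W: 11>10, X: 11>8, Z: 5>2) and is removed.
Row's strategy W is strictly dominated by X (S1: 12>1, S3: 11>9, S4: 10>4) and is removed.
For Row, X strictly dominates Z on the remaining columns (S1: 12>11, S3: 11>8, S4: 10>3); eliminate Z.
Column S1 is eliminated: S4 beats it against every remaining row (X: 11>8).
For Column, S4 strictly dominates S3 on the remaining rows (X: 11>5); eliminate S3.
Among the remaining strategies, none is strictly dominated by another pure strategy of the same player, so the elimination stops.
Surviving strategies — Row: {X}; Column: {S4}.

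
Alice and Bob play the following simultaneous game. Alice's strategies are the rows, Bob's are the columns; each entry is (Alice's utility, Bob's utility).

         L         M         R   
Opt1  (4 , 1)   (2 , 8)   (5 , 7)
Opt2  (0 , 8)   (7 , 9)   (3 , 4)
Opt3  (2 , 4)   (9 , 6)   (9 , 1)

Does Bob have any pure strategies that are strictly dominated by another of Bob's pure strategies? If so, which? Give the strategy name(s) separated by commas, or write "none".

M strictly dominates L — Opt1: 8>1, Opt2: 9>8, Opt3: 6>4.
M: no other strategy beats it everywhere (L at Opt1 (8>1); R at Opt1 (8>7)).
R is strictly dominated by M (Opt1: 8>7, Opt2: 9>4, Opt3: 6>1).

L, R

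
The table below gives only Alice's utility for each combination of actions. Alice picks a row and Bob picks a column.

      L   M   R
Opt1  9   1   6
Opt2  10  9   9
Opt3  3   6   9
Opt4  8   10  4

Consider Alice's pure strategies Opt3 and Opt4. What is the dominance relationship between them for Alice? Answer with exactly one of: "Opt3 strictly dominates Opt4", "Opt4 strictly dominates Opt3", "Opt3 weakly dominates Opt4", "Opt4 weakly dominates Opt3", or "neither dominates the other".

neither dominates the other

Compare Opt3 to Opt4 across each choice by Bob: L: 3<8, M: 6<10, R: 9>4.
Opt3 does better at R but worse at L, M; neither strategy dominates the other.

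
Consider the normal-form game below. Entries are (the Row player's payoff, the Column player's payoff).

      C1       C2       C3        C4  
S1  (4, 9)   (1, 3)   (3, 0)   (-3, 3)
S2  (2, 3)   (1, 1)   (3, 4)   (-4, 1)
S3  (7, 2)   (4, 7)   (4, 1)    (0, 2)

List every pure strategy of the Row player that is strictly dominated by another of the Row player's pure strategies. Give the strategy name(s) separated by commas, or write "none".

S1, S2

S1 is strictly dominated by S3 (C1: 7>4, C2: 4>1, C3: 4>3, C4: 0>-3).
S2: dominated, since S3 does at least as well everywhere (C1: 7>2, C2: 4>1, C3: 4>3, C4: 0>-4).
Nothing dominates S3: S1 at C1 (7>4); S2 at C1 (7>2).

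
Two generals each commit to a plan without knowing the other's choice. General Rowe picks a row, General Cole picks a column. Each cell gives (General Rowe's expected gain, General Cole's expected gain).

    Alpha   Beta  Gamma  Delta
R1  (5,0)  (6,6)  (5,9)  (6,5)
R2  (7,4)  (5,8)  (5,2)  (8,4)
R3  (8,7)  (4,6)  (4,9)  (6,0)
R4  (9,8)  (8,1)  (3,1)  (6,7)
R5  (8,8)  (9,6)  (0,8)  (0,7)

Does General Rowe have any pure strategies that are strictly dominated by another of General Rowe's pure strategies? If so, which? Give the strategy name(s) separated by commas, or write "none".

R1: no other strategy beats it everywhere (R2 at Beta (6>5); R3 at Beta (6>4); R4 at Gamma (5>3); R5 at Gamma (5>0)).
R2: no other strategy beats it everywhere (R1 at Alpha (7>5); R3 at Beta (5>4); R4 at Gamma (5>3); R5 at Gamma (5>0)).
R3: no other strategy beats it everywhere (R1 at Alpha (8>5); R2 at Alpha (8>7); R4 at Gamma (4>3); R5 at Alpha (8=8)).
Nothing dominates R4: R1 at Alpha (9>5); R2 at Alpha (9>7); R3 at Alpha (9>8); R5 at Alpha (9>8).
R5: no other strategy beats it everywhere (R1 at Alpha (8>5); R2 at Alpha (8>7); R3 at Alpha (8=8); R4 at Beta (9>8)).

none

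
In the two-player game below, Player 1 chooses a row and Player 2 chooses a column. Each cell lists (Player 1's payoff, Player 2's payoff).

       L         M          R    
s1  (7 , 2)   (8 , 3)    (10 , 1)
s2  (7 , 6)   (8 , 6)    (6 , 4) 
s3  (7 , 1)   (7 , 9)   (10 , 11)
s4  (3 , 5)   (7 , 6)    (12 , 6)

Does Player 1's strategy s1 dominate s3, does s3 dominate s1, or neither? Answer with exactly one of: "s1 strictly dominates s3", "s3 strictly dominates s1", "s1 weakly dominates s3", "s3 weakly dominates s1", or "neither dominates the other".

Compare s1 to s3 across each opponent action: L: 7=7, M: 8>7, R: 10=10.
s1 is at least as good everywhere and strictly better somewhere (tied only at L, R), so s1 weakly but not strictly dominates s3.

s1 weakly dominates s3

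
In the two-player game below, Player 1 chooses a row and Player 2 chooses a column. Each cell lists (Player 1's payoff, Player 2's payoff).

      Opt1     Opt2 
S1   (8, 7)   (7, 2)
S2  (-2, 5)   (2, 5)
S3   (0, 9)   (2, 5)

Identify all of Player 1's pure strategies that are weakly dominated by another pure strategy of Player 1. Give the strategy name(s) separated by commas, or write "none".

S2, S3

S1 is not dominated — it holds its own against S2 at Opt1 (8>-2); S3 at Opt1 (8>0).
S2 is weakly dominated by S1 (Opt1: 8>-2, Opt2: 7>2).
S3: dominated, since S1 does at least as well everywhere (Opt1: 8>0, Opt2: 7>2).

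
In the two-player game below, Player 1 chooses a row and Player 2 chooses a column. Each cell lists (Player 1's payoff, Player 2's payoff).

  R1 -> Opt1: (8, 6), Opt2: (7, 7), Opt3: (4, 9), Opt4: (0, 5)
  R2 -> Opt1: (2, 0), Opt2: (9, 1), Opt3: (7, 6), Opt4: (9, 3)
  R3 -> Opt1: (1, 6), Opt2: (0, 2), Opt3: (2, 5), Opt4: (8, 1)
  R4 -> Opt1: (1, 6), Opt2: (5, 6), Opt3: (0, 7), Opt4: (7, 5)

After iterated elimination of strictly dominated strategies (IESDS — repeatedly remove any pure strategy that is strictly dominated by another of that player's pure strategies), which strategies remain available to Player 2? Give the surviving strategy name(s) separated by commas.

For Player 1, R2 strictly dominates R3 on the remaining columns (Opt1: 2>1, Opt2: 9>0, Opt3: 7>2, Opt4: 9>8); eliminate R3.
Player 1's strategy R4 is strictly dominated by R2 (Opt1: 2>1, Opt2: 9>5, Opt3: 7>0, Opt4: 9>7) and is removed.
For Player 2, Opt2 strictly dominates Opt1 on the remaining rows (R1: 7>6, R2: 1>0); eliminate Opt1.
Row R1 is eliminated: R2 beats it against every remaining column (Opt2: 9>7, Opt3: 7>4, Opt4: 9>0).
Player 2's strategy Opt2 is strictly dominated by Opt3 (R2: 6>1) and is removed.
Player 2's strategy Opt4 is strictly dominated by Opt3 (R2: 6>3) and is removed.
Among the remaining strategies, none is strictly dominated by another pure strategy of the same player, so the elimination stops.
Surviving strategies — Player 1: {R2}; Player 2: {Opt3}.

Opt3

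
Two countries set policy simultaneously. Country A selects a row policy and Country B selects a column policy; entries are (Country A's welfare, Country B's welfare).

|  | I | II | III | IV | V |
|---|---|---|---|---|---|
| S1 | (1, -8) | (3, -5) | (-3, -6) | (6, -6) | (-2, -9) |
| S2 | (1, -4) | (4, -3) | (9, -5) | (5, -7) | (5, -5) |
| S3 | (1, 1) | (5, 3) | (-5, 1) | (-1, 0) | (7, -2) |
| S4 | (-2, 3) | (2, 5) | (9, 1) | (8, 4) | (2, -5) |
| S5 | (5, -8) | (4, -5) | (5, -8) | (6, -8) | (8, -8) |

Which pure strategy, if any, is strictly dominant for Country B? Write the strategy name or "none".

II vs I: S1: -5>-8, S2: -3>-4, S3: 3>1, S4: 5>3, S5: -5>-8.
II vs III: S1: -5>-6, S2: -3>-5, S3: 3>1, S4: 5>1, S5: -5>-8.
II vs IV: S1: -5>-6, S2: -3>-7, S3: 3>0, S4: 5>4, S5: -5>-8.
II vs V: S1: -5>-9, S2: -3>-5, S3: 3>-2, S4: 5>-5, S5: -5>-8.
II strictly beats every other strategy against every opponent action, so it is strictly dominant.

II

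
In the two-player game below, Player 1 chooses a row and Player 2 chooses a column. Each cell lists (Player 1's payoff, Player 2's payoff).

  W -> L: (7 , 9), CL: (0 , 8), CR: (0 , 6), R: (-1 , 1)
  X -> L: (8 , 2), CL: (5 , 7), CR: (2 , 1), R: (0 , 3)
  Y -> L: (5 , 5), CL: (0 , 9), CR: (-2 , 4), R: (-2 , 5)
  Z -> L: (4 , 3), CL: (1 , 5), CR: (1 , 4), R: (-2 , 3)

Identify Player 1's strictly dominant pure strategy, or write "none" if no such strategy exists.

X

X vs W: L: 8>7, CL: 5>0, CR: 2>0, R: 0>-1.
X vs Y: L: 8>5, CL: 5>0, CR: 2>-2, R: 0>-2.
X vs Z: L: 8>4, CL: 5>1, CR: 2>1, R: 0>-2.
X strictly beats every other strategy against every opponent action, so it is strictly dominant.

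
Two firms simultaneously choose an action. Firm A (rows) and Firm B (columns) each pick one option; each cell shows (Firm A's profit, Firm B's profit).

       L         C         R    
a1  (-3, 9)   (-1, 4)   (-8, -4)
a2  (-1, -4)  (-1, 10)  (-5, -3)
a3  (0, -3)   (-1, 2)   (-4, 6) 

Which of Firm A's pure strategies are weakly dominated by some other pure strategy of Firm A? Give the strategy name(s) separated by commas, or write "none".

a1 is weakly dominated by a2 (L: -1>-3, C: -1=-1, R: -5>-8).
a2 is weakly dominated by a3 (L: 0>-1, C: -1=-1, R: -4>-5).
a3: no other strategy beats it everywhere (a1 at L (0>-3); a2 at L (0>-1)).

a1, a2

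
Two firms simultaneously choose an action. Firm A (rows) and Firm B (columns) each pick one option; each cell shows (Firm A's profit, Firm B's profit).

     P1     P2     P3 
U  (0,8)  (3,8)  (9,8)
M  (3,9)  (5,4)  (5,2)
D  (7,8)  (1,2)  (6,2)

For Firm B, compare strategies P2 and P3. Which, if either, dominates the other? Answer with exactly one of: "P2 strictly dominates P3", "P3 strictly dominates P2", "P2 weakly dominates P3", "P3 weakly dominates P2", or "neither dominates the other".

Compare P2 to P3 across each choice by Firm A: U: 8=8, M: 4>2, D: 2=2.
P2 is at least as good everywhere and strictly better somewhere (tied only at U, D), so P2 weakly but not strictly dominates P3.

P2 weakly dominates P3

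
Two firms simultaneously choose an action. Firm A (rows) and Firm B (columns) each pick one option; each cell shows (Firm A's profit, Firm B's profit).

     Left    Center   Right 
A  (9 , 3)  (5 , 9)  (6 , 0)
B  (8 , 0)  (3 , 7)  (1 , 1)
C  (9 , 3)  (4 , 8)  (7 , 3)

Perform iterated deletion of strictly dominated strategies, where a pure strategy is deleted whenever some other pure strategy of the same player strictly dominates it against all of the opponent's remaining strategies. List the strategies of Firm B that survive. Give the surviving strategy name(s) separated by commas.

Center

For Firm A, A strictly dominates B on the remaining columns (Left: 9>8, Center: 5>3, Right: 6>1); eliminate B.
Firm B's strategy Left is strictly dominated by Center (A: 9>3, C: 8>3) and is removed.
For Firm B, Center strictly dominates Right on the remaining rows (A: 9>0, C: 8>3); eliminate Right.
Row C is eliminated: A beats it against every remaining column (Center: 5>4).
Among the remaining strategies, none is strictly dominated by another pure strategy of the same player, so the elimination stops.
Surviving strategies — Firm A: {A}; Firm B: {Center}.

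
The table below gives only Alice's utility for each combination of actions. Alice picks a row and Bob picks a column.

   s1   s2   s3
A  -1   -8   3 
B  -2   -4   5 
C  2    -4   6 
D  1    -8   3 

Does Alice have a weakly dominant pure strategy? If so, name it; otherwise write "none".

C vs A: s1: 2>-1, s2: -4>-8, s3: 6>3.
C vs B: s1: 2>-2, s2: -4=-4, s3: 6>5.
C vs D: s1: 2>1, s2: -4>-8, s3: 6>3.
C is at least as good as every other strategy against every opponent action, so it is weakly dominant.

C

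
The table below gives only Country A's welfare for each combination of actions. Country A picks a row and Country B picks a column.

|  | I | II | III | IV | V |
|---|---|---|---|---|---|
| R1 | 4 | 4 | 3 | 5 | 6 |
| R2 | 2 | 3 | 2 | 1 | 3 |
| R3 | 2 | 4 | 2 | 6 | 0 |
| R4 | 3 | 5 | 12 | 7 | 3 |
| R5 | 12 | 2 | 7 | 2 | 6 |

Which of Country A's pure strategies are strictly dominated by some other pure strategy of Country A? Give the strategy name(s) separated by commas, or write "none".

R2, R3

Nothing dominates R1: R2 at I (4>2); R3 at I (4>2); R4 at I (4>3); R5 at II (4>2).
R1 strictly dominates R2 — I: 4>2, II: 4>3, III: 3>2, IV: 5>1, V: 6>3.
R3: dominated, since R4 does at least as well everywhere (I: 3>2, II: 5>4, III: 12>2, IV: 7>6, V: 3>0).
R4 is not dominated — it holds its own against R1 at II (5>4); R2 at I (3>2); R3 at I (3>2); R5 at II (5>2).
R5: no other strategy beats it everywhere (R1 at I (12>4); R2 at I (12>2); R3 at I (12>2); R4 at I (12>3)).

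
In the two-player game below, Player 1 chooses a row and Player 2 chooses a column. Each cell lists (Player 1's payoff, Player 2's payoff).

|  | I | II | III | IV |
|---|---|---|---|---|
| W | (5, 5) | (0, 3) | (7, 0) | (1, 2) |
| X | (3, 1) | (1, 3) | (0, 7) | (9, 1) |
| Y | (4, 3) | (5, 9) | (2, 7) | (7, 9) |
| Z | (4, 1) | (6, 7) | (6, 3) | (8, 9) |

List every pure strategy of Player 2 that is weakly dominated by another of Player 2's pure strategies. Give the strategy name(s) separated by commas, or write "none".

none

I: no other strategy beats it everywhere (II at W (5>3); III at W (5>0); IV at W (5>2)).
Nothing dominates II: I at X (3>1); III at W (3>0); IV at W (3>2).
Nothing dominates III: I at X (7>1); II at X (7>3); IV at X (7>1).
Nothing dominates IV: I at Y (9>3); II at Z (9>7); III at W (2>0).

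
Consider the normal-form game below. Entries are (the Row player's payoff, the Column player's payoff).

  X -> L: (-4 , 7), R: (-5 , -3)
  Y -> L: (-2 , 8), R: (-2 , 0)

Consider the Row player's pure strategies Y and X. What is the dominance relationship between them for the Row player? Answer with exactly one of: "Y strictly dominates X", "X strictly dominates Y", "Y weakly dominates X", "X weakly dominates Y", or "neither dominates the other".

Y's payoffs vs X's, by the Column player's action — L: -2>-4, R: -2>-5.
Every comparison favours Y, so Y strictly dominates X.

Y strictly dominates X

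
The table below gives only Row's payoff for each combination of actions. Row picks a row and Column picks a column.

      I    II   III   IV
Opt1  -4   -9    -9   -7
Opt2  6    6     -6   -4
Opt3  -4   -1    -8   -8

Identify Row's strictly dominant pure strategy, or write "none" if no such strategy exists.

Opt2

Opt2 vs Opt1: I: 6>-4, II: 6>-9, III: -6>-9, IV: -4>-7.
Opt2 vs Opt3: I: 6>-4, II: 6>-1, III: -6>-8, IV: -4>-8.
Opt2 strictly beats every other strategy against every opponent action, so it is strictly dominant.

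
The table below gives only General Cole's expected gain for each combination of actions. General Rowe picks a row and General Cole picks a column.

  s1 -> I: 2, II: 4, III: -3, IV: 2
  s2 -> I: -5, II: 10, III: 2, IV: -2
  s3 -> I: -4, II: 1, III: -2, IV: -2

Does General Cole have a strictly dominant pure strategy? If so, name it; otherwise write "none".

II

II vs I: s1: 4>2, s2: 10>-5, s3: 1>-4.
II vs III: s1: 4>-3, s2: 10>2, s3: 1>-2.
II vs IV: s1: 4>2, s2: 10>-2, s3: 1>-2.
II strictly beats every other strategy against every opponent action, so it is strictly dominant.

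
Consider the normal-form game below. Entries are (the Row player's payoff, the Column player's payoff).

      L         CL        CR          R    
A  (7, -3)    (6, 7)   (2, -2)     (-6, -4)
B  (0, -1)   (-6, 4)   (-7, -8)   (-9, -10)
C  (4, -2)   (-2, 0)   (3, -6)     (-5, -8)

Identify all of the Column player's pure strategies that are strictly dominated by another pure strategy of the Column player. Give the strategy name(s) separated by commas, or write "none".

L is strictly dominated by CL (A: 7>-3, B: 4>-1, C: 0>-2).
Nothing dominates CL: L at A (7>-3); CR at A (7>-2); R at A (7>-4).
CR: dominated, since CL does at least as well everywhere (A: 7>-2, B: 4>-8, C: 0>-6).
R: dominated, since L does at least as well everywhere (A: -3>-4, B: -1>-10, C: -2>-8).

L, CR, R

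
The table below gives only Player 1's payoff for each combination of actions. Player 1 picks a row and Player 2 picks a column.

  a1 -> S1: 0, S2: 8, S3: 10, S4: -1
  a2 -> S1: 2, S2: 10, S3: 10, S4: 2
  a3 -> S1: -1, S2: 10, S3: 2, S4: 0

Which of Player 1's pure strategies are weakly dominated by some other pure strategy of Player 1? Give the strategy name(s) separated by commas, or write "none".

a1 is weakly dominated by a2 (S1: 2>0, S2: 10>8, S3: 10=10, S4: 2>-1).
a2 is not dominated — it holds its own against a1 at S1 (2>0); a3 at S1 (2>-1).
a3 is weakly dominated by a2 (S1: 2>-1, S2: 10=10, S3: 10>2, S4: 2>0).

a1, a3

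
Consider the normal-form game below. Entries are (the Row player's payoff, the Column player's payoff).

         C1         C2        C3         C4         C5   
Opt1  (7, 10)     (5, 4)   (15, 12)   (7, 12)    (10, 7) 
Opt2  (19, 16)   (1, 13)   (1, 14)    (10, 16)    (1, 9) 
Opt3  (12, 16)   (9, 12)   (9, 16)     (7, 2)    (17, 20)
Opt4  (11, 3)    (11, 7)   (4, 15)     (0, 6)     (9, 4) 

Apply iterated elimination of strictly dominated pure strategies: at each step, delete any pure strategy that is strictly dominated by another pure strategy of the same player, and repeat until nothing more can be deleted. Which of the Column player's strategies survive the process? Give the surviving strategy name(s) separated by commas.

Column C2 is eliminated: C3 beats it against every remaining row (Opt1: 12>4, Opt2: 14>13, Opt3: 16>12, Opt4: 15>7).
Row Opt4 is eliminated: Opt3 beats it against every remaining column (C1: 12>11, C3: 9>4, C4: 7>0, C5: 17>9).
Among the remaining strategies, none is strictly dominated by another pure strategy of the same player, so the elimination stops.
Surviving strategies — the Row player: {Opt1, Opt2, Opt3}; the Column player: {C1, C3, C4, C5}.

C1, C3, C4, C5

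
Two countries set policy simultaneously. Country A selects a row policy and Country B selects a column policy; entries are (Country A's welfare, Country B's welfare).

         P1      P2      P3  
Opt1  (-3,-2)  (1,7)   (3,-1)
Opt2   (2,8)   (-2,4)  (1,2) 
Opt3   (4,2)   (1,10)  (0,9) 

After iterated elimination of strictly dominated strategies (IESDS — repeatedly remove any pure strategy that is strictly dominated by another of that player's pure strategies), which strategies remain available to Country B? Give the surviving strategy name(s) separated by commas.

P2

For Country B, P2 strictly dominates P3 on the remaining rows (Opt1: 7>-1, Opt2: 4>2, Opt3: 10>9); eliminate P3.
For Country A, Opt3 strictly dominates Opt2 on the remaining columns (P1: 4>2, P2: 1>-2); eliminate Opt2.
Country B's strategy P1 is strictly dominated by P2 (Opt1: 7>-2, Opt3: 10>2) and is removed.
Among the remaining strategies, none is strictly dominated by another pure strategy of the same player, so the elimination stops.
Surviving strategies — Country A: {Opt1, Opt3}; Country B: {P2}.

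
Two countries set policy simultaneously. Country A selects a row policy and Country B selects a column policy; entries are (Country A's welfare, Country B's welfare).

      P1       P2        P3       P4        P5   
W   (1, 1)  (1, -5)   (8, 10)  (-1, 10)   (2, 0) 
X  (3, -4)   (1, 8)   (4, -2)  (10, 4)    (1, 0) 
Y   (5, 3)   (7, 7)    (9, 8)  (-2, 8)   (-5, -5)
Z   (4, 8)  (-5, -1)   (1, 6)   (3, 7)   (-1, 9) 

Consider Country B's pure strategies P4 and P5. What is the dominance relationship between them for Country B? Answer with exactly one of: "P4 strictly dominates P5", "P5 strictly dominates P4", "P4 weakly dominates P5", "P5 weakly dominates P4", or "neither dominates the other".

P4's payoffs vs P5's, by Country A's action — W: 10>0, X: 4>0, Y: 8>-5, Z: 7<9.
P4 does better at W, X, Y but worse at Z; neither strategy dominates the other.

neither dominates the other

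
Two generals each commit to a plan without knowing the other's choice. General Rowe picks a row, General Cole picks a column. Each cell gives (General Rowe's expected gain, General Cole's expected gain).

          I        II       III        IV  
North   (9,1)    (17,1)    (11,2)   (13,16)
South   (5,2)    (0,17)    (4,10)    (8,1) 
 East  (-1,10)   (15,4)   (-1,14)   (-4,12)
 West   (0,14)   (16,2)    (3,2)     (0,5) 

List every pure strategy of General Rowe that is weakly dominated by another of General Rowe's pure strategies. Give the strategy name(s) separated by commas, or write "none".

Nothing dominates North: South at I (9>5); East at I (9>-1); West at I (9>0).
South: dominated, since North does at least as well everywhere (I: 9>5, II: 17>0, III: 11>4, IV: 13>8).
East: dominated, since North does at least as well everywhere (I: 9>-1, II: 17>15, III: 11>-1, IV: 13>-4).
West is weakly dominated by North (I: 9>0, II: 17>16, III: 11>3, IV: 13>0).

South, East, West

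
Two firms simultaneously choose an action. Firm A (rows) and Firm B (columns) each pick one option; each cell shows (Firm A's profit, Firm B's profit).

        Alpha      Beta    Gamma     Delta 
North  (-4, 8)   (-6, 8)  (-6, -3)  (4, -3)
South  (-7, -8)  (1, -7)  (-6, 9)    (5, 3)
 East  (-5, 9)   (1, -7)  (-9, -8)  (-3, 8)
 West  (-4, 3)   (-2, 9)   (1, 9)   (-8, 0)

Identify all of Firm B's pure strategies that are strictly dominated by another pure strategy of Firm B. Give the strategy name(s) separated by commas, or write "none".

Nothing dominates Alpha: Beta at North (8=8); Gamma at North (8>-3); Delta at North (8>-3).
Nothing dominates Beta: Alpha at North (8=8); Gamma at North (8>-3); Delta at North (8>-3).
Nothing dominates Gamma: Alpha at South (9>-8); Beta at South (9>-7); Delta at North (-3=-3).
Delta is not dominated — it holds its own against Alpha at South (3>-8); Beta at South (3>-7); Gamma at North (-3=-3).

none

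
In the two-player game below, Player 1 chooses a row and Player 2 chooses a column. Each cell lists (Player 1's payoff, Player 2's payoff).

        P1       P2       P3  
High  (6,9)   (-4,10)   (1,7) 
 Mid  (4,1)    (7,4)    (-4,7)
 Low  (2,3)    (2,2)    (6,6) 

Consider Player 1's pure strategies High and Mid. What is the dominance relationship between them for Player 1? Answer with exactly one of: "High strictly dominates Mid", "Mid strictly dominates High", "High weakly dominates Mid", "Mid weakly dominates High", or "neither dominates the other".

High's payoffs vs Mid's, by Player 2's action — P1: 6>4, P2: -4<7, P3: 1>-4.
High does better at P1, P3 but worse at P2; neither strategy dominates the other.

neither dominates the other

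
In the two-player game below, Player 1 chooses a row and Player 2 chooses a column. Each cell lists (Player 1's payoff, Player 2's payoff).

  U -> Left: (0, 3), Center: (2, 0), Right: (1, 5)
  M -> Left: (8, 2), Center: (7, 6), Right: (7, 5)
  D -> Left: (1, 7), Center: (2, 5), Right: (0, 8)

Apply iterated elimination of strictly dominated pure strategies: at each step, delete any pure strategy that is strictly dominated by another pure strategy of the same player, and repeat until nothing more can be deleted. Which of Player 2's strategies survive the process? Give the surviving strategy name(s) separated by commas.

Center

For Player 1, M strictly dominates U on the remaining columns (Left: 8>0, Center: 7>2, Right: 7>1); eliminate U.
Row D is eliminated: M beats it against every remaining column (Left: 8>1, Center: 7>2, Right: 7>0).
Column Left is eliminated: Center beats it against every remaining row (M: 6>2).
Column Right is eliminated: Center beats it against every remaining row (M: 6>5).
Among the remaining strategies, none is strictly dominated by another pure strategy of the same player, so the elimination stops.
Surviving strategies — Player 1: {M}; Player 2: {Center}.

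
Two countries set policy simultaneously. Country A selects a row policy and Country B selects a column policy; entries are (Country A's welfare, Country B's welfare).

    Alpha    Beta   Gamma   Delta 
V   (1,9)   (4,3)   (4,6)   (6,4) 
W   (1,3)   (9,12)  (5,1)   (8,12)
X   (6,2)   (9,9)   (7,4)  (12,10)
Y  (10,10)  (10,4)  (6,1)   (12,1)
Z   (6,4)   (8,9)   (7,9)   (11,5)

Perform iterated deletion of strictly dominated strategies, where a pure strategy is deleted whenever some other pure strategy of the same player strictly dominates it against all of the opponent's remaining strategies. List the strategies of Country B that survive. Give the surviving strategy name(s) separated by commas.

Alpha, Beta, Gamma, Delta

For Country A, X strictly dominates V on the remaining columns (Alpha: 6>1, Beta: 9>4, Gamma: 7>4, Delta: 12>6); eliminate V.
Country A's strategy W is strictly dominated by Y (Alpha: 10>1, Beta: 10>9, Gamma: 6>5, Delta: 12>8) and is removed.
Among the remaining strategies, none is strictly dominated by another pure strategy of the same player, so the elimination stops.
Surviving strategies — Country A: {X, Y, Z}; Country B: {Alpha, Beta, Gamma, Delta}.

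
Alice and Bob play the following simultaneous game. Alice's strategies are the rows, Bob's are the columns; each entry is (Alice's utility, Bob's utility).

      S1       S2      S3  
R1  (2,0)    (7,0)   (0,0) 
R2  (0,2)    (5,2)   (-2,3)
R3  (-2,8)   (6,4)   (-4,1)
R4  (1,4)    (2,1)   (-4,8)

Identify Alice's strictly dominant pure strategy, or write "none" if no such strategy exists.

R1

R1 vs R2: S1: 2>0, S2: 7>5, S3: 0>-2.
R1 vs R3: S1: 2>-2, S2: 7>6, S3: 0>-4.
R1 vs R4: S1: 2>1, S2: 7>2, S3: 0>-4.
R1 strictly beats every other strategy against every opponent action, so it is strictly dominant.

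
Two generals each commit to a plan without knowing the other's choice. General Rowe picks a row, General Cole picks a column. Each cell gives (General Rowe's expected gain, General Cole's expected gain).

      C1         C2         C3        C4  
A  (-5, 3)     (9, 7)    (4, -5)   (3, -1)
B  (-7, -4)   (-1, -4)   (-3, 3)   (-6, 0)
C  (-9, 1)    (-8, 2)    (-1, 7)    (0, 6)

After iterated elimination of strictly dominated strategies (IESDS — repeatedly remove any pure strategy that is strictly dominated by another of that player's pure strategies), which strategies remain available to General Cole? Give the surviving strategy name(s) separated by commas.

For General Rowe, A strictly dominates B on the remaining columns (C1: -5>-7, C2: 9>-1, C3: 4>-3, C4: 3>-6); eliminate B.
General Rowe's strategy C is strictly dominated by A (C1: -5>-9, C2: 9>-8, C3: 4>-1, C4: 3>0) and is removed.
Column C1 is eliminated: C2 beats it against every remaining row (A: 7>3).
For General Cole, C2 strictly dominates C3 on the remaining rows (A: 7>-5); eliminate C3.
Column C4 is eliminated: C2 beats it against every remaining row (A: 7>-1).
Among the remaining strategies, none is strictly dominated by another pure strategy of the same player, so the elimination stops.
Surviving strategies — General Rowe: {A}; General Cole: {C2}.

C2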